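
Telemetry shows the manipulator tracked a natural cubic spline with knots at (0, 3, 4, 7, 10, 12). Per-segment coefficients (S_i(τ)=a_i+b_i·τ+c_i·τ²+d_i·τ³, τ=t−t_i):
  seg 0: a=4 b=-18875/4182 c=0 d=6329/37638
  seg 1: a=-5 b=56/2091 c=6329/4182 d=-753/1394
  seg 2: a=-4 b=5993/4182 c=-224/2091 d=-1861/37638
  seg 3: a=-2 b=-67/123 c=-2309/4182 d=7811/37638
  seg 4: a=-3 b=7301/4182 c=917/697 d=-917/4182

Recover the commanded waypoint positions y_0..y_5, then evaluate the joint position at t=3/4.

y_0=4 y_1=-5 y_2=-4 y_3=-2 y_4=-3 y_5=4
S(3/4) = 61193/89216

y_0 = S_0(0) = a_0 = 4
y_1 = S_1(0) = a_1 = -5
y_2 = S_2(0) = a_2 = -4
y_3 = S_3(0) = a_3 = -2
y_4 = S_4(0) = a_4 = -3
y_5 = S_4(2) = 4
t_q=3/4 is in segment 0 (τ=3/4); S_0(τ)=61193/89216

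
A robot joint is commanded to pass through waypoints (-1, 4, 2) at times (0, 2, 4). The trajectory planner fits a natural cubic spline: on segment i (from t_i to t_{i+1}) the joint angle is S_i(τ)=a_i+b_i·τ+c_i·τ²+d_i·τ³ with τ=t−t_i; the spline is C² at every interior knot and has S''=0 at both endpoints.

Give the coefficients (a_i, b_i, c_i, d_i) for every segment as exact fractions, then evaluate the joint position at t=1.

  seg 0: a=-1 b=27/8 c=0 d=-7/32
  seg 1: a=4 b=3/4 c=-21/16 d=7/32
S(1) = 69/32

Δ: Δ0=5/2, Δ1=-1
row 1: diag=8, rhs=-21; c'=1/4, d'=-21/8
back: M1=-21/8
M: M0=0, M1=-21/8, M2=0
seg 0: a=-1, c=M0/2=0, d=(M1−M0)/(6·2)=-7/32, b=Δ0−h0·(2M0+M1)/6=27/8
seg 1: a=4, c=M1/2=-21/16, d=(M2−M1)/(6·2)=7/32, b=Δ1−h1·(2M1+M2)/6=3/4
t_q=1 → seg 0, τ=1; S=-1+27/8·τ+0·τ²+-7/32·τ³=69/32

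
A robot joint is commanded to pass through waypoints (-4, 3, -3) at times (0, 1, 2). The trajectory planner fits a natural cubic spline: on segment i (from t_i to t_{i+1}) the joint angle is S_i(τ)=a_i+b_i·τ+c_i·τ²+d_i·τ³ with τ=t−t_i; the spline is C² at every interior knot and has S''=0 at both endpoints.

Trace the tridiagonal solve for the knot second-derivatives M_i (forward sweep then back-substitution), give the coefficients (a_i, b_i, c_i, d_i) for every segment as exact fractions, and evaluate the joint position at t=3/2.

Δ: Δ0=7, Δ1=-6
row 1: diag=4, rhs=-78; c'=1/4, d'=-39/2
back: M1=-39/2
M: M0=0, M1=-39/2, M2=0
seg 0: a=-4, c=M0/2=0, d=(M1−M0)/(6·1)=-13/4, b=Δ0−h0·(2M0+M1)/6=41/4
seg 1: a=3, c=M1/2=-39/4, d=(M2−M1)/(6·1)=13/4, b=Δ1−h1·(2M1+M2)/6=1/2
t_q=3/2 → seg 1, τ=1/2; S=3+1/2·τ+-39/4·τ²+13/4·τ³=39/32

  seg 0: a=-4 b=41/4 c=0 d=-13/4
  seg 1: a=3 b=1/2 c=-39/4 d=13/4
S(3/2) = 39/32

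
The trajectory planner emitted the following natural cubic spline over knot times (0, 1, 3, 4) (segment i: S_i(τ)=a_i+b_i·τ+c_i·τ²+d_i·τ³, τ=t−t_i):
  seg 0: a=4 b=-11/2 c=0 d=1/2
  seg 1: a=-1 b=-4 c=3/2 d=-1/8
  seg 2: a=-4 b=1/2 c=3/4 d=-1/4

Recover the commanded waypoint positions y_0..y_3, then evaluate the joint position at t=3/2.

y_0 = S_0(0) = a_0 = 4
y_1 = S_1(0) = a_1 = -1
y_2 = S_2(0) = a_2 = -4
y_3 = S_2(1) = -3
t_q=3/2 is in segment 1 (τ=1/2); S_1(τ)=-169/64

y_0=4 y_1=-1 y_2=-4 y_3=-3
S(3/2) = -169/64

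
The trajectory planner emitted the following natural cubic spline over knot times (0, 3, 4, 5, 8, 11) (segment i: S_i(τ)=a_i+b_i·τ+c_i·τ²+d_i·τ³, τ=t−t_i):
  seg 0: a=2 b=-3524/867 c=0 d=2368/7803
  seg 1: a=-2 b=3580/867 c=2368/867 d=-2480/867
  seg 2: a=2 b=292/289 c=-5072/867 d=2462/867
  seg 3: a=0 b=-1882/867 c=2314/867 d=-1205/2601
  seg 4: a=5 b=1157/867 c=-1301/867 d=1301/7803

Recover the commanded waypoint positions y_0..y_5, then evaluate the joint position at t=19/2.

y_0=2 y_1=-2 y_2=2 y_3=0 y_4=5 y_5=0
S(19/2) = 9683/2312

y_0 = S_0(0) = a_0 = 2
y_1 = S_1(0) = a_1 = -2
y_2 = S_2(0) = a_2 = 2
y_3 = S_3(0) = a_3 = 0
y_4 = S_4(0) = a_4 = 5
y_5 = S_4(3) = 0
t_q=19/2 is in segment 4 (τ=3/2); S_4(τ)=9683/2312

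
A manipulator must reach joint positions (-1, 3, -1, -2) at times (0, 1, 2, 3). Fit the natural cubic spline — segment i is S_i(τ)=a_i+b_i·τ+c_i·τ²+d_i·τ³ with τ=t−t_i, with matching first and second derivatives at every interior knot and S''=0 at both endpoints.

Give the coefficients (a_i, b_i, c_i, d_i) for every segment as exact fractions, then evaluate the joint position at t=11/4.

Δ: Δ0=4, Δ1=-4, Δ2=-1
row 1: diag=4, rhs=-48; c'=1/4, d'=-12
row 2: denom=4−1·1/4=15/4; d'=(18−1·-12)/(15/4)=8
back: M2=8
back: M1=-12−1/4·8=-14
M: M0=0, M1=-14, M2=8, M3=0
seg 0: a=-1, c=M0/2=0, d=(M1−M0)/(6·1)=-7/3, b=Δ0−h0·(2M0+M1)/6=19/3
seg 1: a=3, c=M1/2=-7, d=(M2−M1)/(6·1)=11/3, b=Δ1−h1·(2M1+M2)/6=-2/3
seg 2: a=-1, c=M2/2=4, d=(M3−M2)/(6·1)=-4/3, b=Δ2−h2·(2M2+M3)/6=-11/3
t_q=11/4 → seg 2, τ=3/4; S=-1+-11/3·τ+4·τ²+-4/3·τ³=-33/16

  seg 0: a=-1 b=19/3 c=0 d=-7/3
  seg 1: a=3 b=-2/3 c=-7 d=11/3
  seg 2: a=-1 b=-11/3 c=4 d=-4/3
S(11/4) = -33/16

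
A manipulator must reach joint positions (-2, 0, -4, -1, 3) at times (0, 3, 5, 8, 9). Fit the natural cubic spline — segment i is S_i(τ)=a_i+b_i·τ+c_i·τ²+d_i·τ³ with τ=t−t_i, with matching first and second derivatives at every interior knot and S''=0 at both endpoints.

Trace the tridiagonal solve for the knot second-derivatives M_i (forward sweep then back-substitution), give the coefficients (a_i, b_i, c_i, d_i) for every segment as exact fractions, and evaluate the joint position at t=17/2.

Δ: Δ0=2/3, Δ1=-2, Δ2=1, Δ3=4
row 1: diag=10, rhs=-16; c'=1/5, d'=-8/5
row 2: denom=10−2·1/5=48/5; d'=(18−2·-8/5)/(48/5)=53/24
row 3: denom=8−3·5/16=113/16; d'=(18−3·53/24)/(113/16)=182/113
back: M3=182/113
back: M2=53/24−5/16·182/113=578/339
back: M1=-8/5−1/5·578/339=-658/339
M: M0=0, M1=-658/339, M2=578/339, M3=182/113, M4=0
seg 0: a=-2, c=M0/2=0, d=(M1−M0)/(6·3)=-329/3051, b=Δ0−h0·(2M0+M1)/6=185/113
seg 1: a=0, c=M1/2=-329/339, d=(M2−M1)/(6·2)=103/339, b=Δ1−h1·(2M1+M2)/6=-144/113
seg 2: a=-4, c=M2/2=289/339, d=(M3−M2)/(6·3)=-16/3051, b=Δ2−h2·(2M2+M3)/6=-512/339
seg 3: a=-1, c=M3/2=91/113, d=(M4−M3)/(6·1)=-91/339, b=Δ3−h3·(2M3+M4)/6=1174/339
t_q=17/2 → seg 3, τ=1/2; S=-1+1174/339·τ+91/113·τ²+-91/339·τ³=813/904

  seg 0: a=-2 b=185/113 c=0 d=-329/3051
  seg 1: a=0 b=-144/113 c=-329/339 d=103/339
  seg 2: a=-4 b=-512/339 c=289/339 d=-16/3051
  seg 3: a=-1 b=1174/339 c=91/113 d=-91/339
S(17/2) = 813/904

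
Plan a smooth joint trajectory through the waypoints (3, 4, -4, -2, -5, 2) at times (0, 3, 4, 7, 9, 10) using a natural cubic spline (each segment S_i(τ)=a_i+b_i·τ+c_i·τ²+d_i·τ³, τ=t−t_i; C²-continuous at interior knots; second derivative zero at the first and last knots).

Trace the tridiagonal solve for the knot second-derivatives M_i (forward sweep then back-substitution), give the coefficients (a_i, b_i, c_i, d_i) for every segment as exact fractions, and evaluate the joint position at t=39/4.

Δ: Δ0=1/3, Δ1=-8, Δ2=2/3, Δ3=-3/2, Δ4=7
row 1: diag=8, rhs=-50; c'=1/8, d'=-25/4
row 2: denom=8−1·1/8=63/8; d'=(52−1·-25/4)/(63/8)=466/63
row 3: denom=10−3·8/21=62/7; d'=(-13−3·466/63)/(62/7)=-739/186
row 4: denom=6−2·7/31=172/31; d'=(51−2·-739/186)/(172/31)=2741/258
back: M4=2741/258
back: M3=-739/186−7/31·2741/258=-274/43
back: M2=466/63−8/21·-274/43=3802/387
back: M1=-25/4−1/8·3802/387=-2894/387
M: M0=0, M1=-2894/387, M2=3802/387, M3=-274/43, M4=2741/258, M5=0
seg 0: a=3, c=M0/2=0, d=(M1−M0)/(6·3)=-1447/3483, b=Δ0−h0·(2M0+M1)/6=1576/387
seg 1: a=4, c=M1/2=-1447/387, d=(M2−M1)/(6·1)=124/43, b=Δ1−h1·(2M1+M2)/6=-2765/387
seg 2: a=-4, c=M2/2=1901/387, d=(M3−M2)/(6·3)=-3134/3483, b=Δ2−h2·(2M2+M3)/6=-2311/387
seg 3: a=-2, c=M3/2=-137/43, d=(M4−M3)/(6·2)=4385/3096, b=Δ3−h3·(2M3+M4)/6=-307/387
seg 4: a=-5, c=M4/2=2741/516, d=(M5−M4)/(6·1)=-2741/1548, b=Δ4−h4·(2M4+M5)/6=2677/774
t_q=39/4 → seg 4, τ=3/4; S=-5+2677/774·τ+2741/516·τ²+-2741/1548·τ³=-5449/33024

  seg 0: a=3 b=1576/387 c=0 d=-1447/3483
  seg 1: a=4 b=-2765/387 c=-1447/387 d=124/43
  seg 2: a=-4 b=-2311/387 c=1901/387 d=-3134/3483
  seg 3: a=-2 b=-307/387 c=-137/43 d=4385/3096
  seg 4: a=-5 b=2677/774 c=2741/516 d=-2741/1548
S(39/4) = -5449/33024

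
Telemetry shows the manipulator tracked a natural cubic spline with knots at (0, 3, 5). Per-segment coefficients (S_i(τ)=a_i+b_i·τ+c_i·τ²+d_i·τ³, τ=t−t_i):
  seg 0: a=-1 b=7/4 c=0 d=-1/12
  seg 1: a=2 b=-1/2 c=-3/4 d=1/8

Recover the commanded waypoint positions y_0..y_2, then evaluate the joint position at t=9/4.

y_0 = S_0(0) = a_0 = -1
y_1 = S_1(0) = a_1 = 2
y_2 = S_1(2) = -1
t_q=9/4 is in segment 0 (τ=9/4); S_0(τ)=509/256

y_0=-1 y_1=2 y_2=-1
S(9/4) = 509/256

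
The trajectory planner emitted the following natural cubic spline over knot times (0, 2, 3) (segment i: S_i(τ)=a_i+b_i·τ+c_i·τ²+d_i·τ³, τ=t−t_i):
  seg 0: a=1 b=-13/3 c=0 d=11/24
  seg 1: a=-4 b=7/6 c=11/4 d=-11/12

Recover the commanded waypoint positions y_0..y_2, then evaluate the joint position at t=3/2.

y_0=1 y_1=-4 y_2=-1
S(3/2) = -253/64

y_0 = S_0(0) = a_0 = 1
y_1 = S_1(0) = a_1 = -4
y_2 = S_1(1) = -1
t_q=3/2 is in segment 0 (τ=3/2); S_0(τ)=-253/64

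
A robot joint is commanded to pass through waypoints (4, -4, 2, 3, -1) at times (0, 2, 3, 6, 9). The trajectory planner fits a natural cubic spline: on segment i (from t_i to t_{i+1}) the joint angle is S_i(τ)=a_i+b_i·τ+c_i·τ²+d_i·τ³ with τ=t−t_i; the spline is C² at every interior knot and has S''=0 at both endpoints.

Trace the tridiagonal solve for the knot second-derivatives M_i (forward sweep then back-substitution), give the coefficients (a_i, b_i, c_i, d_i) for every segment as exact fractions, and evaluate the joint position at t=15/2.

Δ: Δ0=-4, Δ1=6, Δ2=1/3, Δ3=-4/3
row 1: diag=6, rhs=60; c'=1/6, d'=10
row 2: denom=8−1·1/6=47/6; d'=(-34−1·10)/(47/6)=-264/47
row 3: denom=12−3·18/47=510/47; d'=(-10−3·-264/47)/(510/47)=161/255
back: M3=161/255
back: M2=-264/47−18/47·161/255=-498/85
back: M1=10−1/6·-498/85=933/85
M: M0=0, M1=933/85, M2=-498/85, M3=161/255, M4=0
seg 0: a=4, c=M0/2=0, d=(M1−M0)/(6·2)=311/340, b=Δ0−h0·(2M0+M1)/6=-651/85
seg 1: a=-4, c=M1/2=933/170, d=(M2−M1)/(6·1)=-477/170, b=Δ1−h1·(2M1+M2)/6=282/85
seg 2: a=2, c=M2/2=-249/85, d=(M3−M2)/(6·3)=331/918, b=Δ2−h2·(2M2+M3)/6=999/170
seg 3: a=3, c=M3/2=161/510, d=(M4−M3)/(6·3)=-161/4590, b=Δ3−h3·(2M3+M4)/6=-167/85
t_q=15/2 → seg 3, τ=3/2; S=3+-167/85·τ+161/510·τ²+-161/4590·τ³=877/1360

  seg 0: a=4 b=-651/85 c=0 d=311/340
  seg 1: a=-4 b=282/85 c=933/170 d=-477/170
  seg 2: a=2 b=999/170 c=-249/85 d=331/918
  seg 3: a=3 b=-167/85 c=161/510 d=-161/4590
S(15/2) = 877/1360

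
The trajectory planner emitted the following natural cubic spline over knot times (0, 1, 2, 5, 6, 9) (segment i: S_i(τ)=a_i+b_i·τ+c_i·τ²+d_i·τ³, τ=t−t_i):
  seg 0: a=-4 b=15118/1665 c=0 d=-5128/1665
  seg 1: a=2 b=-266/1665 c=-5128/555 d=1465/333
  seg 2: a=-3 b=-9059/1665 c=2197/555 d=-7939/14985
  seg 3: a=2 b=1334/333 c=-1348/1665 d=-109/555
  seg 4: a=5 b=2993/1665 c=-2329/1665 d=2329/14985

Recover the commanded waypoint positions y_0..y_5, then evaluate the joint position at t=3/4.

y_0=-4 y_1=2 y_2=-3 y_3=2 y_4=5 y_5=2
S(3/4) = 6707/4440

y_0 = S_0(0) = a_0 = -4
y_1 = S_1(0) = a_1 = 2
y_2 = S_2(0) = a_2 = -3
y_3 = S_3(0) = a_3 = 2
y_4 = S_4(0) = a_4 = 5
y_5 = S_4(3) = 2
t_q=3/4 is in segment 0 (τ=3/4); S_0(τ)=6707/4440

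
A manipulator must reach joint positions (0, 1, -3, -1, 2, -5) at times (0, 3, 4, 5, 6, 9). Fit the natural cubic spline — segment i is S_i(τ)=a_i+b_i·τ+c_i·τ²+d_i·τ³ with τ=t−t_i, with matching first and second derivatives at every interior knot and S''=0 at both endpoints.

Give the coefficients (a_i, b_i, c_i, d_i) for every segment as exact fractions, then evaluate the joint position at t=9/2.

  seg 0: a=0 b=775/299 c=0 d=-2026/8073
  seg 1: a=1 b=-1251/299 c=-2026/897 d=2191/897
  seg 2: a=-3 b=-1232/897 c=4547/897 d=-39/23
  seg 3: a=-1 b=3299/897 c=-16/897 d=-592/897
  seg 4: a=2 b=497/299 c=-1792/897 d=1792/8073
S(9/2) = -821/312

Δ: Δ0=1/3, Δ1=-4, Δ2=2, Δ3=3, Δ4=-7/3
row 1: diag=8, rhs=-26; c'=1/8, d'=-13/4
row 2: denom=4−1·1/8=31/8; d'=(36−1·-13/4)/(31/8)=314/31
row 3: denom=4−1·8/31=116/31; d'=(6−1·314/31)/(116/31)=-32/29
row 4: denom=8−1·31/116=897/116; d'=(-32−1·-32/29)/(897/116)=-3584/897
back: M4=-3584/897
back: M3=-32/29−31/116·-3584/897=-32/897
back: M2=314/31−8/31·-32/897=9094/897
back: M1=-13/4−1/8·9094/897=-4052/897
M: M0=0, M1=-4052/897, M2=9094/897, M3=-32/897, M4=-3584/897, M5=0
seg 0: a=0, c=M0/2=0, d=(M1−M0)/(6·3)=-2026/8073, b=Δ0−h0·(2M0+M1)/6=775/299
seg 1: a=1, c=M1/2=-2026/897, d=(M2−M1)/(6·1)=2191/897, b=Δ1−h1·(2M1+M2)/6=-1251/299
seg 2: a=-3, c=M2/2=4547/897, d=(M3−M2)/(6·1)=-39/23, b=Δ2−h2·(2M2+M3)/6=-1232/897
seg 3: a=-1, c=M3/2=-16/897, d=(M4−M3)/(6·1)=-592/897, b=Δ3−h3·(2M3+M4)/6=3299/897
seg 4: a=2, c=M4/2=-1792/897, d=(M5−M4)/(6·3)=1792/8073, b=Δ4−h4·(2M4+M5)/6=497/299
t_q=9/2 → seg 2, τ=1/2; S=-3+-1232/897·τ+4547/897·τ²+-39/23·τ³=-821/312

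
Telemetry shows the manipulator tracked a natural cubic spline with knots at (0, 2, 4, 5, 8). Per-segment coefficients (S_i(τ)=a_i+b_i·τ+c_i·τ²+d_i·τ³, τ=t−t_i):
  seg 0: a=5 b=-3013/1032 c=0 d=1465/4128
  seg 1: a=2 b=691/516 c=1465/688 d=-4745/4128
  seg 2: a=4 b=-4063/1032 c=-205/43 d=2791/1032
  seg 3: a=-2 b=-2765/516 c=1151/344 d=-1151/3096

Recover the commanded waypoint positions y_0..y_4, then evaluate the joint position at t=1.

y_0 = S_0(0) = a_0 = 5
y_1 = S_1(0) = a_1 = 2
y_2 = S_2(0) = a_2 = 4
y_3 = S_3(0) = a_3 = -2
y_4 = S_3(3) = 2
t_q=1 is in segment 0 (τ=1); S_0(τ)=3351/1376

y_0=5 y_1=2 y_2=4 y_3=-2 y_4=2
S(1) = 3351/1376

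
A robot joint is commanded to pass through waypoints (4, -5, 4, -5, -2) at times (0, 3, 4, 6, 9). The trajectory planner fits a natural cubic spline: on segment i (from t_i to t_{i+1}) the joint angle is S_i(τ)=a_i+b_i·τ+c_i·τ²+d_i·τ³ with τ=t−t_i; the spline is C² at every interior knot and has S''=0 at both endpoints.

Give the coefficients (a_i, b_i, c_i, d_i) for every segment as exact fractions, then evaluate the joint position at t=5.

  seg 0: a=4 b=-628/73 c=0 d=409/657
  seg 1: a=-5 b=599/73 c=409/73 d=-351/73
  seg 2: a=4 b=364/73 c=-644/73 d=1191/584
  seg 3: a=-5 b=-851/146 c=997/292 d=-997/2628
S(5) = 1287/584

Δ: Δ0=-3, Δ1=9, Δ2=-9/2, Δ3=1
row 1: diag=8, rhs=72; c'=1/8, d'=9
row 2: denom=6−1·1/8=47/8; d'=(-81−1·9)/(47/8)=-720/47
row 3: denom=10−2·16/47=438/47; d'=(33−2·-720/47)/(438/47)=997/146
back: M3=997/146
back: M2=-720/47−16/47·997/146=-1288/73
back: M1=9−1/8·-1288/73=818/73
M: M0=0, M1=818/73, M2=-1288/73, M3=997/146, M4=0
seg 0: a=4, c=M0/2=0, d=(M1−M0)/(6·3)=409/657, b=Δ0−h0·(2M0+M1)/6=-628/73
seg 1: a=-5, c=M1/2=409/73, d=(M2−M1)/(6·1)=-351/73, b=Δ1−h1·(2M1+M2)/6=599/73
seg 2: a=4, c=M2/2=-644/73, d=(M3−M2)/(6·2)=1191/584, b=Δ2−h2·(2M2+M3)/6=364/73
seg 3: a=-5, c=M3/2=997/292, d=(M4−M3)/(6·3)=-997/2628, b=Δ3−h3·(2M3+M4)/6=-851/146
t_q=5 → seg 2, τ=1; S=4+364/73·τ+-644/73·τ²+1191/584·τ³=1287/584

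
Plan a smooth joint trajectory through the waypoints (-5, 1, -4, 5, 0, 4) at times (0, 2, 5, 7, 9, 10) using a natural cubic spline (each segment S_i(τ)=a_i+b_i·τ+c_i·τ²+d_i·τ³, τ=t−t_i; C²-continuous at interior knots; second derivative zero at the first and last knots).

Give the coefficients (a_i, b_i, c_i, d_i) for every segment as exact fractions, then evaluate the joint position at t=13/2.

Δ: Δ0=3, Δ1=-5/3, Δ2=9/2, Δ3=-5/2, Δ4=4
row 1: diag=10, rhs=-28; c'=3/10, d'=-14/5
row 2: denom=10−3·3/10=91/10; d'=(37−3·-14/5)/(91/10)=454/91
row 3: denom=8−2·20/91=688/91; d'=(-42−2·454/91)/(688/91)=-55/8
row 4: denom=6−2·91/344=941/172; d'=(39−2·-55/8)/(941/172)=9073/941
back: M4=9073/941
back: M3=-55/8−91/344·9073/941=-17739/1882
back: M2=454/91−20/91·-17739/1882=6644/941
back: M1=-14/5−3/10·6644/941=-4628/941
M: M0=0, M1=-4628/941, M2=6644/941, M3=-17739/1882, M4=9073/941, M5=0
seg 0: a=-5, c=M0/2=0, d=(M1−M0)/(6·2)=-1157/2823, b=Δ0−h0·(2M0+M1)/6=13097/2823
seg 1: a=1, c=M1/2=-2314/941, d=(M2−M1)/(6·3)=5636/8469, b=Δ1−h1·(2M1+M2)/6=-787/2823
seg 2: a=-4, c=M2/2=3322/941, d=(M3−M2)/(6·2)=-31027/22584, b=Δ2−h2·(2M2+M3)/6=8285/2823
seg 3: a=5, c=M3/2=-17739/3764, d=(M4−M3)/(6·2)=35885/22584, b=Δ3−h3·(2M3+M4)/6=3217/5646
seg 4: a=0, c=M4/2=9073/1882, d=(M5−M4)/(6·1)=-9073/5646, b=Δ4−h4·(2M4+M5)/6=2219/2823
t_q=13/2 → seg 2, τ=3/2; S=-4+8285/2823·τ+3322/941·τ²+-31027/22584·τ³=223349/60224

  seg 0: a=-5 b=13097/2823 c=0 d=-1157/2823
  seg 1: a=1 b=-787/2823 c=-2314/941 d=5636/8469
  seg 2: a=-4 b=8285/2823 c=3322/941 d=-31027/22584
  seg 3: a=5 b=3217/5646 c=-17739/3764 d=35885/22584
  seg 4: a=0 b=2219/2823 c=9073/1882 d=-9073/5646
S(13/2) = 223349/60224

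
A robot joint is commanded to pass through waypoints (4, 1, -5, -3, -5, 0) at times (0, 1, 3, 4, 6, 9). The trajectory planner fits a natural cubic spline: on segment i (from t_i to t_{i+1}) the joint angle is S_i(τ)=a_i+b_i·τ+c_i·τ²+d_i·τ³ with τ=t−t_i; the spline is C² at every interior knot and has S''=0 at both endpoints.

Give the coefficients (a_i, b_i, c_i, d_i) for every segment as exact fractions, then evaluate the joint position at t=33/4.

  seg 0: a=4 b=-3424/1299 c=0 d=-473/1299
  seg 1: a=1 b=-4843/1299 c=-473/433 d=946/1299
  seg 2: a=-5 b=833/1299 c=1419/433 d=-2492/1299
  seg 3: a=-3 b=1871/1299 c=-1073/433 d=817/1299
  seg 4: a=-5 b=-1201/1299 c=561/433 d=-187/1299
S(33/4) = -59885/27712

Δ: Δ0=-3, Δ1=-3, Δ2=2, Δ3=-1, Δ4=5/3
row 1: diag=6, rhs=0; c'=1/3, d'=0
row 2: denom=6−2·1/3=16/3; d'=(30−2·0)/(16/3)=45/8
row 3: denom=6−1·3/16=93/16; d'=(-18−1·45/8)/(93/16)=-126/31
row 4: denom=10−2·32/93=866/93; d'=(16−2·-126/31)/(866/93)=1122/433
back: M4=1122/433
back: M3=-126/31−32/93·1122/433=-2146/433
back: M2=45/8−3/16·-2146/433=2838/433
back: M1=0−1/3·2838/433=-946/433
M: M0=0, M1=-946/433, M2=2838/433, M3=-2146/433, M4=1122/433, M5=0
seg 0: a=4, c=M0/2=0, d=(M1−M0)/(6·1)=-473/1299, b=Δ0−h0·(2M0+M1)/6=-3424/1299
seg 1: a=1, c=M1/2=-473/433, d=(M2−M1)/(6·2)=946/1299, b=Δ1−h1·(2M1+M2)/6=-4843/1299
seg 2: a=-5, c=M2/2=1419/433, d=(M3−M2)/(6·1)=-2492/1299, b=Δ2−h2·(2M2+M3)/6=833/1299
seg 3: a=-3, c=M3/2=-1073/433, d=(M4−M3)/(6·2)=817/1299, b=Δ3−h3·(2M3+M4)/6=1871/1299
seg 4: a=-5, c=M4/2=561/433, d=(M5−M4)/(6·3)=-187/1299, b=Δ4−h4·(2M4+M5)/6=-1201/1299
t_q=33/4 → seg 4, τ=9/4; S=-5+-1201/1299·τ+561/433·τ²+-187/1299·τ³=-59885/27712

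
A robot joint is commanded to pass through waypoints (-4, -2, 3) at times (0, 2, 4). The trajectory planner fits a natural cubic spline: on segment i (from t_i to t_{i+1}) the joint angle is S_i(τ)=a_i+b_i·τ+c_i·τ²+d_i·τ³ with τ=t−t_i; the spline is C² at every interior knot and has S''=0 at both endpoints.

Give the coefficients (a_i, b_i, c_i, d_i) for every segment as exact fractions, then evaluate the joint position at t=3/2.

  seg 0: a=-4 b=5/8 c=0 d=3/32
  seg 1: a=-2 b=7/4 c=9/16 d=-3/32
S(3/2) = -703/256

Δ: Δ0=1, Δ1=5/2
row 1: diag=8, rhs=9; c'=1/4, d'=9/8
back: M1=9/8
M: M0=0, M1=9/8, M2=0
seg 0: a=-4, c=M0/2=0, d=(M1−M0)/(6·2)=3/32, b=Δ0−h0·(2M0+M1)/6=5/8
seg 1: a=-2, c=M1/2=9/16, d=(M2−M1)/(6·2)=-3/32, b=Δ1−h1·(2M1+M2)/6=7/4
t_q=3/2 → seg 0, τ=3/2; S=-4+5/8·τ+0·τ²+3/32·τ³=-703/256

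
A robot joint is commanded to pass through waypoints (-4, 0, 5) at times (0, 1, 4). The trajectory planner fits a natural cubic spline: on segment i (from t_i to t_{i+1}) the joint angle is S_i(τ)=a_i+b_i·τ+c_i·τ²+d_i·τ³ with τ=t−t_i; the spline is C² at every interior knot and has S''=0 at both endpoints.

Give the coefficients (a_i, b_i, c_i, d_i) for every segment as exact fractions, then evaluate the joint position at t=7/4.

  seg 0: a=-4 b=103/24 c=0 d=-7/24
  seg 1: a=0 b=41/12 c=-7/8 d=7/72
S(7/4) = 1081/512

Δ: Δ0=4, Δ1=5/3
row 1: diag=8, rhs=-14; c'=3/8, d'=-7/4
back: M1=-7/4
M: M0=0, M1=-7/4, M2=0
seg 0: a=-4, c=M0/2=0, d=(M1−M0)/(6·1)=-7/24, b=Δ0−h0·(2M0+M1)/6=103/24
seg 1: a=0, c=M1/2=-7/8, d=(M2−M1)/(6·3)=7/72, b=Δ1−h1·(2M1+M2)/6=41/12
t_q=7/4 → seg 1, τ=3/4; S=0+41/12·τ+-7/8·τ²+7/72·τ³=1081/512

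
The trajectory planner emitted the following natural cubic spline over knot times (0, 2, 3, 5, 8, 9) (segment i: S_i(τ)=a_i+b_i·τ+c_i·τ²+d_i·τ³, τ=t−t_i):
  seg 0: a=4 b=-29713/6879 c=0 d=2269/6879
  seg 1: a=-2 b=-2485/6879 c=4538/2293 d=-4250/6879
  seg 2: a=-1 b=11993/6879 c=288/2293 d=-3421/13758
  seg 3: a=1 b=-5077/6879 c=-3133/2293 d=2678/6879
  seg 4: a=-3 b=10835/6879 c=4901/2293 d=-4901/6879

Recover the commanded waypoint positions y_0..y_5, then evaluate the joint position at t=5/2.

y_0 = S_0(0) = a_0 = 4
y_1 = S_1(0) = a_1 = -2
y_2 = S_2(0) = a_2 = -1
y_3 = S_3(0) = a_3 = 1
y_4 = S_4(0) = a_4 = -3
y_5 = S_4(1) = 0
t_q=5/2 is in segment 1 (τ=1/2); S_1(τ)=-16171/9172

y_0=4 y_1=-2 y_2=-1 y_3=1 y_4=-3 y_5=0
S(5/2) = -16171/9172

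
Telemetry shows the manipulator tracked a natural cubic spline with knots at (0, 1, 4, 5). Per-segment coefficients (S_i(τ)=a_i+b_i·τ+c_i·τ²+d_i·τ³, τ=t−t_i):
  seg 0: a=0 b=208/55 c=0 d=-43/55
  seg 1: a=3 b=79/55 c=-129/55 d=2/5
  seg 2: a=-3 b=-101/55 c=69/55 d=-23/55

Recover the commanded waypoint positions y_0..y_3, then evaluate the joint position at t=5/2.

y_0=0 y_1=3 y_2=-3 y_3=-4
S(5/2) = 27/22

y_0 = S_0(0) = a_0 = 0
y_1 = S_1(0) = a_1 = 3
y_2 = S_2(0) = a_2 = -3
y_3 = S_2(1) = -4
t_q=5/2 is in segment 1 (τ=3/2); S_1(τ)=27/22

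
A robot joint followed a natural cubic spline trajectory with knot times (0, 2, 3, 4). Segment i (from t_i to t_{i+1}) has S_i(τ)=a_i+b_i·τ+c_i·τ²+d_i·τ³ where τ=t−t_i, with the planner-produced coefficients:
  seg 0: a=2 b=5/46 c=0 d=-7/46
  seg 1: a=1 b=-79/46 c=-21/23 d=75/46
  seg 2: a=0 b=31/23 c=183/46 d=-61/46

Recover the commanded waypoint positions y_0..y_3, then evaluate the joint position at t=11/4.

y_0 = S_0(0) = a_0 = 2
y_1 = S_1(0) = a_1 = 1
y_2 = S_2(0) = a_2 = 0
y_3 = S_2(1) = 4
t_q=11/4 is in segment 1 (τ=3/4); S_1(τ)=-335/2944

y_0=2 y_1=1 y_2=0 y_3=4
S(11/4) = -335/2944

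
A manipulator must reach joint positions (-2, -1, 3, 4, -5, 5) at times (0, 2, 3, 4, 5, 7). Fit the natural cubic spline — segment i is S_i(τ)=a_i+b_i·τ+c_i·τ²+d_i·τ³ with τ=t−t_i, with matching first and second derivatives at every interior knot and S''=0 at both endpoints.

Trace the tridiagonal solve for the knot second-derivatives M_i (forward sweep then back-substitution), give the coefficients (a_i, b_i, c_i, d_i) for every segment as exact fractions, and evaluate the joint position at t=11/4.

  seg 0: a=-2 b=-691/986 c=0 d=148/493
  seg 1: a=-1 b=2861/986 c=888/493 d=-693/986
  seg 2: a=3 b=2167/493 c=-303/986 d=-105/34
  seg 3: a=4 b=-5407/986 c=-4719/493 d=5971/986
  seg 4: a=-5 b=-3185/493 c=8475/986 d=-2825/1972
S(11/4) = 119449/63104

Δ: Δ0=1/2, Δ1=4, Δ2=1, Δ3=-9, Δ4=5
row 1: diag=6, rhs=21; c'=1/6, d'=7/2
row 2: denom=4−1·1/6=23/6; d'=(-18−1·7/2)/(23/6)=-129/23
row 3: denom=4−1·6/23=86/23; d'=(-60−1·-129/23)/(86/23)=-1251/86
row 4: denom=6−1·23/86=493/86; d'=(84−1·-1251/86)/(493/86)=8475/493
back: M4=8475/493
back: M3=-1251/86−23/86·8475/493=-9438/493
back: M2=-129/23−6/23·-9438/493=-303/493
back: M1=7/2−1/6·-303/493=1776/493
M: M0=0, M1=1776/493, M2=-303/493, M3=-9438/493, M4=8475/493, M5=0
seg 0: a=-2, c=M0/2=0, d=(M1−M0)/(6·2)=148/493, b=Δ0−h0·(2M0+M1)/6=-691/986
seg 1: a=-1, c=M1/2=888/493, d=(M2−M1)/(6·1)=-693/986, b=Δ1−h1·(2M1+M2)/6=2861/986
seg 2: a=3, c=M2/2=-303/986, d=(M3−M2)/(6·1)=-105/34, b=Δ2−h2·(2M2+M3)/6=2167/493
seg 3: a=4, c=M3/2=-4719/493, d=(M4−M3)/(6·1)=5971/986, b=Δ3−h3·(2M3+M4)/6=-5407/986
seg 4: a=-5, c=M4/2=8475/986, d=(M5−M4)/(6·2)=-2825/1972, b=Δ4−h4·(2M4+M5)/6=-3185/493
t_q=11/4 → seg 1, τ=3/4; S=-1+2861/986·τ+888/493·τ²+-693/986·τ³=119449/63104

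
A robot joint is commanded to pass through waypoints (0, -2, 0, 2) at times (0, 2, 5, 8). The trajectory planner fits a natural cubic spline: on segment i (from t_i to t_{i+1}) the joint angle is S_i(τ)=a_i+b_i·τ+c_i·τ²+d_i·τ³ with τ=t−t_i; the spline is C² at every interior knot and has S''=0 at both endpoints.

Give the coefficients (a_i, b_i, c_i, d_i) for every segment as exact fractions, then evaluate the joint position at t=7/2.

Δ: Δ0=-1, Δ1=2/3, Δ2=2/3
row 1: diag=10, rhs=10; c'=3/10, d'=1
row 2: denom=12−3·3/10=111/10; d'=(0−3·1)/(111/10)=-10/37
back: M2=-10/37
back: M1=1−3/10·-10/37=40/37
M: M0=0, M1=40/37, M2=-10/37, M3=0
seg 0: a=0, c=M0/2=0, d=(M1−M0)/(6·2)=10/111, b=Δ0−h0·(2M0+M1)/6=-151/111
seg 1: a=-2, c=M1/2=20/37, d=(M2−M1)/(6·3)=-25/333, b=Δ1−h1·(2M1+M2)/6=-31/111
seg 2: a=0, c=M2/2=-5/37, d=(M3−M2)/(6·3)=5/333, b=Δ2−h2·(2M2+M3)/6=104/111
t_q=7/2 → seg 1, τ=3/2; S=-2+-31/111·τ+20/37·τ²+-25/333·τ³=-431/296

  seg 0: a=0 b=-151/111 c=0 d=10/111
  seg 1: a=-2 b=-31/111 c=20/37 d=-25/333
  seg 2: a=0 b=104/111 c=-5/37 d=5/333
S(7/2) = -431/296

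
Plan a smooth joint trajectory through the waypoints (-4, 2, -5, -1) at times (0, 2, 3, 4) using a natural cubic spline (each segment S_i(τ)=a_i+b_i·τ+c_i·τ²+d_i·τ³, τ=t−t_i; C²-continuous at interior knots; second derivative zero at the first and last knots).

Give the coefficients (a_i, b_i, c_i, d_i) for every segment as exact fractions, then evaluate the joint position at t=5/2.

  seg 0: a=-4 b=171/23 c=0 d=-51/46
  seg 1: a=2 b=-135/23 c=-153/23 d=127/23
  seg 2: a=-5 b=-60/23 c=228/23 d=-76/23
S(5/2) = -351/184

Δ: Δ0=3, Δ1=-7, Δ2=4
row 1: diag=6, rhs=-60; c'=1/6, d'=-10
row 2: denom=4−1·1/6=23/6; d'=(66−1·-10)/(23/6)=456/23
back: M2=456/23
back: M1=-10−1/6·456/23=-306/23
M: M0=0, M1=-306/23, M2=456/23, M3=0
seg 0: a=-4, c=M0/2=0, d=(M1−M0)/(6·2)=-51/46, b=Δ0−h0·(2M0+M1)/6=171/23
seg 1: a=2, c=M1/2=-153/23, d=(M2−M1)/(6·1)=127/23, b=Δ1−h1·(2M1+M2)/6=-135/23
seg 2: a=-5, c=M2/2=228/23, d=(M3−M2)/(6·1)=-76/23, b=Δ2−h2·(2M2+M3)/6=-60/23
t_q=5/2 → seg 1, τ=1/2; S=2+-135/23·τ+-153/23·τ²+127/23·τ³=-351/184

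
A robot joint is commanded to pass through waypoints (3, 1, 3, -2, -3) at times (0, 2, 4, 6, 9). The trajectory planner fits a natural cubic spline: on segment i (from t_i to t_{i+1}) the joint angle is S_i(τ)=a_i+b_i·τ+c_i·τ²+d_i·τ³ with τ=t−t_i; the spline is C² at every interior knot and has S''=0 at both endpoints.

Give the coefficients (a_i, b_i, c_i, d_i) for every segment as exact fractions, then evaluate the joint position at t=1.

Δ: Δ0=-1, Δ1=1, Δ2=-5/2, Δ3=-1/3
row 1: diag=8, rhs=12; c'=1/4, d'=3/2
row 2: denom=8−2·1/4=15/2; d'=(-21−2·3/2)/(15/2)=-16/5
row 3: denom=10−2·4/15=142/15; d'=(13−2·-16/5)/(142/15)=291/142
back: M3=291/142
back: M2=-16/5−4/15·291/142=-266/71
back: M1=3/2−1/4·-266/71=173/71
M: M0=0, M1=173/71, M2=-266/71, M3=291/142, M4=0
seg 0: a=3, c=M0/2=0, d=(M1−M0)/(6·2)=173/852, b=Δ0−h0·(2M0+M1)/6=-386/213
seg 1: a=1, c=M1/2=173/142, d=(M2−M1)/(6·2)=-439/852, b=Δ1−h1·(2M1+M2)/6=133/213
seg 2: a=3, c=M2/2=-133/71, d=(M3−M2)/(6·2)=823/1704, b=Δ2−h2·(2M2+M3)/6=-146/213
seg 3: a=-2, c=M3/2=291/284, d=(M4−M3)/(6·3)=-97/852, b=Δ3−h3·(2M3+M4)/6=-1015/426
t_q=1 → seg 0, τ=1; S=3+-386/213·τ+0·τ²+173/852·τ³=395/284

  seg 0: a=3 b=-386/213 c=0 d=173/852
  seg 1: a=1 b=133/213 c=173/142 d=-439/852
  seg 2: a=3 b=-146/213 c=-133/71 d=823/1704
  seg 3: a=-2 b=-1015/426 c=291/284 d=-97/852
S(1) = 395/284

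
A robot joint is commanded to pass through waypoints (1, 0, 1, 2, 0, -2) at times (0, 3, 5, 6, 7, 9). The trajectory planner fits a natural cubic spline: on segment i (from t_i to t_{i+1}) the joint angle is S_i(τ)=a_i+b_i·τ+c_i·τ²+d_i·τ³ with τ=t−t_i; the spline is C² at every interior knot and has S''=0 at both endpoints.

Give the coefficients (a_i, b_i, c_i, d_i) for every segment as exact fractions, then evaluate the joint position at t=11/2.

  seg 0: a=1 b=-1669/3684 c=0 d=49/3684
  seg 1: a=0 b=-173/1842 c=147/1228 d=653/7368
  seg 2: a=1 b=1334/921 c=200/307 d=-1013/921
  seg 3: a=2 b=-505/921 c=-813/307 d=1102/921
  seg 4: a=0 b=-2077/921 c=289/307 d=-289/1842
S(11/2) = 4297/2456

Δ: Δ0=-1/3, Δ1=1/2, Δ2=1, Δ3=-2, Δ4=-1
row 1: diag=10, rhs=5; c'=1/5, d'=1/2
row 2: denom=6−2·1/5=28/5; d'=(3−2·1/2)/(28/5)=5/14
row 3: denom=4−1·5/28=107/28; d'=(-18−1·5/14)/(107/28)=-514/107
row 4: denom=6−1·28/107=614/107; d'=(6−1·-514/107)/(614/107)=578/307
back: M4=578/307
back: M3=-514/107−28/107·578/307=-1626/307
back: M2=5/14−5/28·-1626/307=400/307
back: M1=1/2−1/5·400/307=147/614
M: M0=0, M1=147/614, M2=400/307, M3=-1626/307, M4=578/307, M5=0
seg 0: a=1, c=M0/2=0, d=(M1−M0)/(6·3)=49/3684, b=Δ0−h0·(2M0+M1)/6=-1669/3684
seg 1: a=0, c=M1/2=147/1228, d=(M2−M1)/(6·2)=653/7368, b=Δ1−h1·(2M1+M2)/6=-173/1842
seg 2: a=1, c=M2/2=200/307, d=(M3−M2)/(6·1)=-1013/921, b=Δ2−h2·(2M2+M3)/6=1334/921
seg 3: a=2, c=M3/2=-813/307, d=(M4−M3)/(6·1)=1102/921, b=Δ3−h3·(2M3+M4)/6=-505/921
seg 4: a=0, c=M4/2=289/307, d=(M5−M4)/(6·2)=-289/1842, b=Δ4−h4·(2M4+M5)/6=-2077/921
t_q=11/2 → seg 2, τ=1/2; S=1+1334/921·τ+200/307·τ²+-1013/921·τ³=4297/2456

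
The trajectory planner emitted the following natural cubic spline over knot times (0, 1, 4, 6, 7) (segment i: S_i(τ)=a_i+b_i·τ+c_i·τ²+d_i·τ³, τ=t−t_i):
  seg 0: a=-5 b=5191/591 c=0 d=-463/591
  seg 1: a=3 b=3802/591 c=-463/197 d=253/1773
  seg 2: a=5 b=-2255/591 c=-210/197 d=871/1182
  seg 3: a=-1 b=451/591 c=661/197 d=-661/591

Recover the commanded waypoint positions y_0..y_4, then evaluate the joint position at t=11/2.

y_0=-5 y_1=3 y_2=5 y_3=-1 y_4=2
S(11/2) = -2001/3152

y_0 = S_0(0) = a_0 = -5
y_1 = S_1(0) = a_1 = 3
y_2 = S_2(0) = a_2 = 5
y_3 = S_3(0) = a_3 = -1
y_4 = S_3(1) = 2
t_q=11/2 is in segment 2 (τ=3/2); S_2(τ)=-2001/3152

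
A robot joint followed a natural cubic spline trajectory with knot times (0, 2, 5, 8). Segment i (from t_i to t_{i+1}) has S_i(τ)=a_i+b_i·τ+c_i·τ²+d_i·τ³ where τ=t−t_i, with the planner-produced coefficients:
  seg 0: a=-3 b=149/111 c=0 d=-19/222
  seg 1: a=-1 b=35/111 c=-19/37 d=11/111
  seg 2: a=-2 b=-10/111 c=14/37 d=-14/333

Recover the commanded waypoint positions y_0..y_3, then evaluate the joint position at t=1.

y_0=-3 y_1=-1 y_2=-2 y_3=0
S(1) = -129/74

y_0 = S_0(0) = a_0 = -3
y_1 = S_1(0) = a_1 = -1
y_2 = S_2(0) = a_2 = -2
y_3 = S_2(3) = 0
t_q=1 is in segment 0 (τ=1); S_0(τ)=-129/74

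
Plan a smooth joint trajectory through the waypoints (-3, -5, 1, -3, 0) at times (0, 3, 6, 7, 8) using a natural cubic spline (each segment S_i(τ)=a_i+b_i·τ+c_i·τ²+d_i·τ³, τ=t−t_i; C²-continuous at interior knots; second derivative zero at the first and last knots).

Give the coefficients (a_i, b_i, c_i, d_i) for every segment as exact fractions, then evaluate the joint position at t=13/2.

  seg 0: a=-3 b=-751/336 c=0 d=527/3024
  seg 1: a=-5 b=415/168 c=527/336 d=-1739/3024
  seg 2: a=1 b=-175/48 c=-101/28 d=1093/336
  seg 3: a=-3 b=-185/168 c=689/112 d=-689/336
S(13/2) = -1181/896

Δ: Δ0=-2/3, Δ1=2, Δ2=-4, Δ3=3
row 1: diag=12, rhs=16; c'=1/4, d'=4/3
row 2: denom=8−3·1/4=29/4; d'=(-36−3·4/3)/(29/4)=-160/29
row 3: denom=4−1·4/29=112/29; d'=(42−1·-160/29)/(112/29)=689/56
back: M3=689/56
back: M2=-160/29−4/29·689/56=-101/14
back: M1=4/3−1/4·-101/14=527/168
M: M0=0, M1=527/168, M2=-101/14, M3=689/56, M4=0
seg 0: a=-3, c=M0/2=0, d=(M1−M0)/(6·3)=527/3024, b=Δ0−h0·(2M0+M1)/6=-751/336
seg 1: a=-5, c=M1/2=527/336, d=(M2−M1)/(6·3)=-1739/3024, b=Δ1−h1·(2M1+M2)/6=415/168
seg 2: a=1, c=M2/2=-101/28, d=(M3−M2)/(6·1)=1093/336, b=Δ2−h2·(2M2+M3)/6=-175/48
seg 3: a=-3, c=M3/2=689/112, d=(M4−M3)/(6·1)=-689/336, b=Δ3−h3·(2M3+M4)/6=-185/168
t_q=13/2 → seg 2, τ=1/2; S=1+-175/48·τ+-101/28·τ²+1093/336·τ³=-1181/896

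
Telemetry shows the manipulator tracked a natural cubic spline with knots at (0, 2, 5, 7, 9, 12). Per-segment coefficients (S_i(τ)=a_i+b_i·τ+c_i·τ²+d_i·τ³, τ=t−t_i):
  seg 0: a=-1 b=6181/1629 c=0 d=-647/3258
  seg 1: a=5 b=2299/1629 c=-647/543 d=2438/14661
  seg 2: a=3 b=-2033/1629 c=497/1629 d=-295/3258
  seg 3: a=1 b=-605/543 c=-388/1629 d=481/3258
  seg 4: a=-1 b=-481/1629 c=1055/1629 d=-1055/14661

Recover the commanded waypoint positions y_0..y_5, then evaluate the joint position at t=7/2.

y_0=-1 y_1=5 y_2=3 y_3=1 y_4=-1 y_5=2
S(7/2) = 1809/362

y_0 = S_0(0) = a_0 = -1
y_1 = S_1(0) = a_1 = 5
y_2 = S_2(0) = a_2 = 3
y_3 = S_3(0) = a_3 = 1
y_4 = S_4(0) = a_4 = -1
y_5 = S_4(3) = 2
t_q=7/2 is in segment 1 (τ=3/2); S_1(τ)=1809/362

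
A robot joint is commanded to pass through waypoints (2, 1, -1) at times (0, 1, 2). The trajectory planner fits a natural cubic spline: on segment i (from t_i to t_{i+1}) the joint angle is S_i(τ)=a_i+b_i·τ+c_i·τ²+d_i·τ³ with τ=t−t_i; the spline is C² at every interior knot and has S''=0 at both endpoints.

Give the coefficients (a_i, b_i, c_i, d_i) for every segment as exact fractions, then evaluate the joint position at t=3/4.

  seg 0: a=2 b=-3/4 c=0 d=-1/4
  seg 1: a=1 b=-3/2 c=-3/4 d=1/4
S(3/4) = 341/256

Δ: Δ0=-1, Δ1=-2
row 1: diag=4, rhs=-6; c'=1/4, d'=-3/2
back: M1=-3/2
M: M0=0, M1=-3/2, M2=0
seg 0: a=2, c=M0/2=0, d=(M1−M0)/(6·1)=-1/4, b=Δ0−h0·(2M0+M1)/6=-3/4
seg 1: a=1, c=M1/2=-3/4, d=(M2−M1)/(6·1)=1/4, b=Δ1−h1·(2M1+M2)/6=-3/2
t_q=3/4 → seg 0, τ=3/4; S=2+-3/4·τ+0·τ²+-1/4·τ³=341/256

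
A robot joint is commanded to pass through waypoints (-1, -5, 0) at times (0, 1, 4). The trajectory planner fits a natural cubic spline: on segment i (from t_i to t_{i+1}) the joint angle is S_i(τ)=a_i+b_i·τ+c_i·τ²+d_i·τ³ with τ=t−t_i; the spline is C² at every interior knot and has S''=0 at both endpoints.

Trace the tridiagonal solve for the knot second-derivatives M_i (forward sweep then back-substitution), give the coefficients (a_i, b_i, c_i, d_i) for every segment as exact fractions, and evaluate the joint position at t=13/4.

Δ: Δ0=-4, Δ1=5/3
row 1: diag=8, rhs=34; c'=3/8, d'=17/4
back: M1=17/4
M: M0=0, M1=17/4, M2=0
seg 0: a=-1, c=M0/2=0, d=(M1−M0)/(6·1)=17/24, b=Δ0−h0·(2M0+M1)/6=-113/24
seg 1: a=-5, c=M1/2=17/8, d=(M2−M1)/(6·3)=-17/72, b=Δ1−h1·(2M1+M2)/6=-31/12
t_q=13/4 → seg 1, τ=9/4; S=-5+-31/12·τ+17/8·τ²+-17/72·τ³=-1405/512

  seg 0: a=-1 b=-113/24 c=0 d=17/24
  seg 1: a=-5 b=-31/12 c=17/8 d=-17/72
S(13/4) = -1405/512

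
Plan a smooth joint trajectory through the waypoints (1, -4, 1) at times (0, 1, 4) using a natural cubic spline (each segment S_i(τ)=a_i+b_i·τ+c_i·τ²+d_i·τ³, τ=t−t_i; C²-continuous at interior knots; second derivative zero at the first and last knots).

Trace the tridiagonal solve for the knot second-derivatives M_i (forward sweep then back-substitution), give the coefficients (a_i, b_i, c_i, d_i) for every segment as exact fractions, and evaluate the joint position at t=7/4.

Δ: Δ0=-5, Δ1=5/3
row 1: diag=8, rhs=40; c'=3/8, d'=5
back: M1=5
M: M0=0, M1=5, M2=0
seg 0: a=1, c=M0/2=0, d=(M1−M0)/(6·1)=5/6, b=Δ0−h0·(2M0+M1)/6=-35/6
seg 1: a=-4, c=M1/2=5/2, d=(M2−M1)/(6·3)=-5/18, b=Δ1−h1·(2M1+M2)/6=-10/3
t_q=7/4 → seg 1, τ=3/4; S=-4+-10/3·τ+5/2·τ²+-5/18·τ³=-667/128

  seg 0: a=1 b=-35/6 c=0 d=5/6
  seg 1: a=-4 b=-10/3 c=5/2 d=-5/18
S(7/4) = -667/128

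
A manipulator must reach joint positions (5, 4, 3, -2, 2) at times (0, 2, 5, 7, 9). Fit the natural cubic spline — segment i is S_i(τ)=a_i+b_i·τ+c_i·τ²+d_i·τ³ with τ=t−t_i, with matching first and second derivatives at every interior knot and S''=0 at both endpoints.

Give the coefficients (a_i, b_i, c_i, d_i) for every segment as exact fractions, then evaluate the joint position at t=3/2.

  seg 0: a=5 b=-791/1032 c=0 d=275/4128
  seg 1: a=4 b=17/516 c=275/688 d=-359/2064
  seg 2: a=3 b=-4675/2064 c=-401/344 d=4327/8256
  seg 3: a=-2 b=-659/1032 c=2723/1376 d=-2723/8256
S(3/2) = 44859/11008

Δ: Δ0=-1/2, Δ1=-1/3, Δ2=-5/2, Δ3=2
row 1: diag=10, rhs=1; c'=3/10, d'=1/10
row 2: denom=10−3·3/10=91/10; d'=(-13−3·1/10)/(91/10)=-19/13
row 3: denom=8−2·20/91=688/91; d'=(27−2·-19/13)/(688/91)=2723/688
back: M3=2723/688
back: M2=-19/13−20/91·2723/688=-401/172
back: M1=1/10−3/10·-401/172=275/344
M: M0=0, M1=275/344, M2=-401/172, M3=2723/688, M4=0
seg 0: a=5, c=M0/2=0, d=(M1−M0)/(6·2)=275/4128, b=Δ0−h0·(2M0+M1)/6=-791/1032
seg 1: a=4, c=M1/2=275/688, d=(M2−M1)/(6·3)=-359/2064, b=Δ1−h1·(2M1+M2)/6=17/516
seg 2: a=3, c=M2/2=-401/344, d=(M3−M2)/(6·2)=4327/8256, b=Δ2−h2·(2M2+M3)/6=-4675/2064
seg 3: a=-2, c=M3/2=2723/1376, d=(M4−M3)/(6·2)=-2723/8256, b=Δ3−h3·(2M3+M4)/6=-659/1032
t_q=3/2 → seg 0, τ=3/2; S=5+-791/1032·τ+0·τ²+275/4128·τ³=44859/11008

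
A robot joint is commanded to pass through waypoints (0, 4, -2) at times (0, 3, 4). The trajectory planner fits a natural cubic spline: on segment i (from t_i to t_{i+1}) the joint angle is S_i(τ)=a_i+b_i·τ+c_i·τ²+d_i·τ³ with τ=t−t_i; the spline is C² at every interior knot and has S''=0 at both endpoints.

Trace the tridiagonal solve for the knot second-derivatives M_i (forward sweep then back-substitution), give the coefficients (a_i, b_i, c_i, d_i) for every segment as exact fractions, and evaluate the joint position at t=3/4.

Δ: Δ0=4/3, Δ1=-6
row 1: diag=8, rhs=-44; c'=1/8, d'=-11/2
back: M1=-11/2
M: M0=0, M1=-11/2, M2=0
seg 0: a=0, c=M0/2=0, d=(M1−M0)/(6·3)=-11/36, b=Δ0−h0·(2M0+M1)/6=49/12
seg 1: a=4, c=M1/2=-11/4, d=(M2−M1)/(6·1)=11/12, b=Δ1−h1·(2M1+M2)/6=-25/6
t_q=3/4 → seg 0, τ=3/4; S=0+49/12·τ+0·τ²+-11/36·τ³=751/256

  seg 0: a=0 b=49/12 c=0 d=-11/36
  seg 1: a=4 b=-25/6 c=-11/4 d=11/12
S(3/4) = 751/256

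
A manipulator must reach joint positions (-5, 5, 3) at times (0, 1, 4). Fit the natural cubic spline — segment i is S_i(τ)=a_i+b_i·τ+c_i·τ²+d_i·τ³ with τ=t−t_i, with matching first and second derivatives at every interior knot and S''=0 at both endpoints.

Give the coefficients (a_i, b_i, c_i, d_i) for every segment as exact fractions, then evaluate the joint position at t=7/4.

Δ: Δ0=10, Δ1=-2/3
row 1: diag=8, rhs=-64; c'=3/8, d'=-8
back: M1=-8
M: M0=0, M1=-8, M2=0
seg 0: a=-5, c=M0/2=0, d=(M1−M0)/(6·1)=-4/3, b=Δ0−h0·(2M0+M1)/6=34/3
seg 1: a=5, c=M1/2=-4, d=(M2−M1)/(6·3)=4/9, b=Δ1−h1·(2M1+M2)/6=22/3
t_q=7/4 → seg 1, τ=3/4; S=5+22/3·τ+-4·τ²+4/9·τ³=135/16

  seg 0: a=-5 b=34/3 c=0 d=-4/3
  seg 1: a=5 b=22/3 c=-4 d=4/9
S(7/4) = 135/16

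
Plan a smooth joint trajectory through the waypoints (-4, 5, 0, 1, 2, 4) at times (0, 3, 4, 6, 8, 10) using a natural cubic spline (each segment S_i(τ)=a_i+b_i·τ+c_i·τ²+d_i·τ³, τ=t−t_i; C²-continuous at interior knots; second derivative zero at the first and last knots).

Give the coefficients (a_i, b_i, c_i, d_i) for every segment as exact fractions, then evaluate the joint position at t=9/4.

  seg 0: a=-4 b=4140/641 c=0 d=-739/1923
  seg 1: a=5 b=-2511/641 c=-2217/641 d=1523/641
  seg 2: a=0 b=-2376/641 c=2352/641 d=-4015/5128
  seg 3: a=1 b=2019/1282 c=-2637/2564 d=1259/5128
  seg 4: a=2 b=261/641 c=285/641 d=-95/1282
S(9/4) = 252487/41024

Δ: Δ0=3, Δ1=-5, Δ2=1/2, Δ3=1/2, Δ4=1
row 1: diag=8, rhs=-48; c'=1/8, d'=-6
row 2: denom=6−1·1/8=47/8; d'=(33−1·-6)/(47/8)=312/47
row 3: denom=8−2·16/47=344/47; d'=(0−2·312/47)/(344/47)=-78/43
row 4: denom=8−2·47/172=641/86; d'=(3−2·-78/43)/(641/86)=570/641
back: M4=570/641
back: M3=-78/43−47/172·570/641=-2637/1282
back: M2=312/47−16/47·-2637/1282=4704/641
back: M1=-6−1/8·4704/641=-4434/641
M: M0=0, M1=-4434/641, M2=4704/641, M3=-2637/1282, M4=570/641, M5=0
seg 0: a=-4, c=M0/2=0, d=(M1−M0)/(6·3)=-739/1923, b=Δ0−h0·(2M0+M1)/6=4140/641
seg 1: a=5, c=M1/2=-2217/641, d=(M2−M1)/(6·1)=1523/641, b=Δ1−h1·(2M1+M2)/6=-2511/641
seg 2: a=0, c=M2/2=2352/641, d=(M3−M2)/(6·2)=-4015/5128, b=Δ2−h2·(2M2+M3)/6=-2376/641
seg 3: a=1, c=M3/2=-2637/2564, d=(M4−M3)/(6·2)=1259/5128, b=Δ3−h3·(2M3+M4)/6=2019/1282
seg 4: a=2, c=M4/2=285/641, d=(M5−M4)/(6·2)=-95/1282, b=Δ4−h4·(2M4+M5)/6=261/641
t_q=9/4 → seg 0, τ=9/4; S=-4+4140/641·τ+0·τ²+-739/1923·τ³=252487/41024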